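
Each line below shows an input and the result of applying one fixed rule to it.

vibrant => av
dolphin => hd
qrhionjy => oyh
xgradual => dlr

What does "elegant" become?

In each case the input is transformed by: move the first 3 characters to the end (rotate left by 3), then keep one character in every 3, starting at position 2 (positions 2nd, 5th, 8th, ...).
"elegant" → "ae".

ae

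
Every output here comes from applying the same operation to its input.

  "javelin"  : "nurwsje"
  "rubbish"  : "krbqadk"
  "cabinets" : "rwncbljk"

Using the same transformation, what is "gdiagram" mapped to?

jpajvpmr

What's happening: shift every letter 9 places forward in the alphabet (wrapping around), then move the first 3 characters to the end (rotate left by 3).
So "gdiagram" becomes "jpajvpmr".
(Check on "javelin": → "sjenurw" → "nurwsje" ✓)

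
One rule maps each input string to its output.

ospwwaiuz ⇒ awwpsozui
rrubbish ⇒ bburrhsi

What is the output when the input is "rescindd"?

icserddn

Looking at the pairs, the operation is to reverse the string, then move the first 3 characters to the end (rotate left by 3).
"rescindd" → "icserddn".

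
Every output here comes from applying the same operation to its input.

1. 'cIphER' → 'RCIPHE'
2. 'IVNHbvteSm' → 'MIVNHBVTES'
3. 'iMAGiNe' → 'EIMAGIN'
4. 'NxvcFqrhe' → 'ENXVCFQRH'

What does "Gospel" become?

Rule — move the last character to the front, then convert every letter to uppercase.
Doing the same to "Gospel": "LGOSPE".

LGOSPE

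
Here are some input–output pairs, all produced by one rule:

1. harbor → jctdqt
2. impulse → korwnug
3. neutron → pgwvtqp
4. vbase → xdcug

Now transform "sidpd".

In each case the input is transformed by: shift every letter 2 places forward in the alphabet (wrapping around).
Doing the same to "sidpd": "ukfrf".

ukfrf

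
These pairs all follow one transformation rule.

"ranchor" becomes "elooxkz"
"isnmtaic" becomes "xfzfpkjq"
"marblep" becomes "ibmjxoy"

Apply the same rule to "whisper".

mbotefp

In each case the input is transformed by: shift every letter 3 places backward in the alphabet (wrapping around), then move the last 3 characters to the front (rotate right by 3).
For "whisper" the result is "mbotefp".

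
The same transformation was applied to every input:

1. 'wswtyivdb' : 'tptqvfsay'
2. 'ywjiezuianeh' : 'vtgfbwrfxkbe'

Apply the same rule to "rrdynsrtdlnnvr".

ooavkpoqaikkso

What's happening: shift every letter 3 places backward in the alphabet (wrapping around).
For "rrdynsrtdlnnvr" the result is "ooavkpoqaikkso".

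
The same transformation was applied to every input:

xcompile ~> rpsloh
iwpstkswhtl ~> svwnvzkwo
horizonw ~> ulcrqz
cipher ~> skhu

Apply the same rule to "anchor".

Looking at the pairs, the operation is to shift every letter 3 places forward in the alphabet (wrapping around), then delete the first 2 characters.
For "anchor" the result is "fkru".

fkru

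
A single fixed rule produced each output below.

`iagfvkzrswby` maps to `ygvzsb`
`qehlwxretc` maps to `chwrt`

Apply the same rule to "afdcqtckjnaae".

edqcjaa

Rule — swap the first and last characters, then keep every other character starting from the first (positions 1st, 3rd, 5th, ...).
Working it through for "afdcqtckjnaae": intermediate "efdcqtckjnaaa", final "edqcjaa".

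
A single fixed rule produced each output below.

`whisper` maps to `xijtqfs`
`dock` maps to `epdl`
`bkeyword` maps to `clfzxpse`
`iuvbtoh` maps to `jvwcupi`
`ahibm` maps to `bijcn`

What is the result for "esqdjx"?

In each case the input is transformed by: shift every letter 1 place forward in the alphabet (wrapping around).
Doing the same to "esqdjx": "ftreky".

ftreky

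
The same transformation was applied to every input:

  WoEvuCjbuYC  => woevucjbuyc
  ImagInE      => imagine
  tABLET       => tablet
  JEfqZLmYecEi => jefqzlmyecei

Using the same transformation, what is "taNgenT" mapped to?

tangent

The transformation: convert every letter to lowercase.
For "taNgenT" the result is "tangent".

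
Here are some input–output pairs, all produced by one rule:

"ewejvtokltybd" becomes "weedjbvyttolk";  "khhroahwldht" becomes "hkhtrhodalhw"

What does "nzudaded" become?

What's happening: move the first character to the end, then take characters alternately from the front and the back (1st, last, 2nd, 2nd-last, ...).
"nzudaded" → "zudadedn" → "znuddead".

znuddead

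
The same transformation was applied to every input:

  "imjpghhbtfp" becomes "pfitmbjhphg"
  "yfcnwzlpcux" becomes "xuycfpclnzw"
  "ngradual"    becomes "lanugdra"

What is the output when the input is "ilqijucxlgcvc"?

Rule — move the last character to the front, then take characters alternately from the front and the back (1st, last, 2nd, 2nd-last, ...).
For "ilqijucxlgcvc", step one produces "cilqijucxlgcv"; step two turns that into "cviclgqlixjcu".

cviclgqlixjcu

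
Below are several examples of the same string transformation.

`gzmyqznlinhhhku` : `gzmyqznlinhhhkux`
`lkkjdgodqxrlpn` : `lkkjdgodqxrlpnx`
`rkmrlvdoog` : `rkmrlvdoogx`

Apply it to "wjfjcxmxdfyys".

The pattern: append "x".
Doing the same to "wjfjcxmxdfyys": "wjfjcxmxdfyysx".

wjfjcxmxdfyysx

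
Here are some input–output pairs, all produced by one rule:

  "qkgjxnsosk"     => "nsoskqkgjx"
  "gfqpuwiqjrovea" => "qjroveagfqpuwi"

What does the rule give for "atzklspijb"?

spijbatzkl

What's happening: swap the front and back halves of the string.
Applying that to "atzklspijb" gives "spijbatzkl".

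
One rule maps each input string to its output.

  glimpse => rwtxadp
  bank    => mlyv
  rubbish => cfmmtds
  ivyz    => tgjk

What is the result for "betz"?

mpek

The rule is to shift every letter 11 places forward in the alphabet (wrapping around).
On "betz" that produces "mpek".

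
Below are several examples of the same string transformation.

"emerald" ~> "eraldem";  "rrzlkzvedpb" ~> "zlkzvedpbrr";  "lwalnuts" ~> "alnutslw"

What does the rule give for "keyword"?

What's happening: move the first 2 characters to the end (rotate left by 2).
Applying that to "keyword" gives "ywordke".

ywordke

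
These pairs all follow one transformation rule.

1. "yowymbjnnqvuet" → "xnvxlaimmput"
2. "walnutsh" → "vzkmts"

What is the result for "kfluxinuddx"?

In each case the input is transformed by: delete the last 2 characters, then shift every letter 1 place backward in the alphabet (wrapping around).
"kfluxinuddx" → "kfluxinud" → "jektwhmtc".

jektwhmtc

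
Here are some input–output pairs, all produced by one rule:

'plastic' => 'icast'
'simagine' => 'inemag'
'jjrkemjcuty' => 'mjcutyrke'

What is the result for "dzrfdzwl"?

The transformation: delete the first 2 characters, then move the first 3 characters to the end (rotate left by 3).
Starting from "dzrfdzwl": after the first operation, "rfdzwl"; after the second, "zwlrfd".

zwlrfd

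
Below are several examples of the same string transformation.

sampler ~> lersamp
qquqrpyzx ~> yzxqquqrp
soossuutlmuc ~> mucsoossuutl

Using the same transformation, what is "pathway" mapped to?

waypath

In each case the input is transformed by: move the last 3 characters to the front (rotate right by 3).
So "pathway" becomes "waypath".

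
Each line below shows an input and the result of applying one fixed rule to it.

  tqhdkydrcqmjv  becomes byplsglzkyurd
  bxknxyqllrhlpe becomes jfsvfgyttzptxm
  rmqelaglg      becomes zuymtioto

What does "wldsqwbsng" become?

etlayejavo

The transformation: shift every letter 8 places forward in the alphabet (wrapping around).
So "wldsqwbsng" becomes "etlayejavo".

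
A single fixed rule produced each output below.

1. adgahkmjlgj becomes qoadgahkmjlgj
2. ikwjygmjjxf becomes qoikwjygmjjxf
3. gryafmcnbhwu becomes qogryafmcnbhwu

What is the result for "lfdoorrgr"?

The rule is to prepend "qo".
So "lfdoorrgr" becomes "qolfdoorrgr".

qolfdoorrgr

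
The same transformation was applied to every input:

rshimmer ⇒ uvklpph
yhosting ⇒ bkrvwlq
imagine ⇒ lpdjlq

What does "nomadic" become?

In each case the input is transformed by: shift every letter 3 places forward in the alphabet (wrapping around), then delete the last character.
"nomadic" → "qrpdgl".

qrpdgl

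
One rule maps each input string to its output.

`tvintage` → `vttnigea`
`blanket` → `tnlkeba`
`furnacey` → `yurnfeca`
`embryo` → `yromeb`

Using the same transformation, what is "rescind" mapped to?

srniedc

Rule — sort the characters into reverse alphabetical order.
"rescind" → "srniedc".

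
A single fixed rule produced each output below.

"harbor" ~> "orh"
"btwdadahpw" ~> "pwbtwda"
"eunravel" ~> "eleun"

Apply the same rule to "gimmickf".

kfgim

Each output is the input with this applied: move the last 2 characters to the front (rotate right by 2), then delete the last 3 characters.
Starting from "gimmickf": after the first operation, "kfgimmic"; after the second, "kfgim".
(Check on "eunravel": → "eleunrav" → "eleun" ✓)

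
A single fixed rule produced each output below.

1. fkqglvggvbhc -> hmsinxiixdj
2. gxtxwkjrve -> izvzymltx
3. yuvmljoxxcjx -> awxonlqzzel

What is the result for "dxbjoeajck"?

What's happening: shift every letter 2 places forward in the alphabet (wrapping around), then delete the last character.
For "dxbjoeajck", step one produces "fzdlqgclem"; step two turns that into "fzdlqgcle".

fzdlqgcle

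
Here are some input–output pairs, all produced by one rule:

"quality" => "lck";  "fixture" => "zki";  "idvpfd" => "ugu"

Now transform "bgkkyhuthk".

xbykb

The rule is to shift every letter 9 places backward in the alphabet (wrapping around), then keep every other character starting from the second (positions 2nd, 4th, 6th, ...).
Doing the same to "bgkkyhuthk": "xbykb".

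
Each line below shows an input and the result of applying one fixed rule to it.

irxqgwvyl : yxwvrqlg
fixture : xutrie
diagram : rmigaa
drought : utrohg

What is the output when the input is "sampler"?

What's happening: delete the first character, then sort the characters into reverse alphabetical order.
For "sampler" the result is "rpmlea".

rpmlea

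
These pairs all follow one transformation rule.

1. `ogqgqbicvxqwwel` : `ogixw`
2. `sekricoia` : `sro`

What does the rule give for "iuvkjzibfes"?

ikie

Each output is the input with this applied: keep one character in every 3, starting at position 1 (positions 1st, 4th, 7th, ...).
Applying that to "iuvkjzibfes" gives "ikie".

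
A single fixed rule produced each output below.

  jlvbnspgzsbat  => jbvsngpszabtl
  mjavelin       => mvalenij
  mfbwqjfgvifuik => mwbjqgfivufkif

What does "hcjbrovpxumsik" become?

hbjorpvuxsmkic

The pattern: swap each adjacent pair of characters (1↔2, 3↔4, ...), then move the first character to the end.
"hcjbrovpxumsik" → "chbjorpvuxsmki" → "hbjorpvuxsmkic".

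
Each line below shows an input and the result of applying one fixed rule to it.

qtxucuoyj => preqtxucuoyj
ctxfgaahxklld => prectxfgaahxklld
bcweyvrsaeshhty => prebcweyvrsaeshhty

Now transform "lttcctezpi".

prelttcctezpi

What's happening: prepend "pre".
"lttcctezpi" → "prelttcctezpi".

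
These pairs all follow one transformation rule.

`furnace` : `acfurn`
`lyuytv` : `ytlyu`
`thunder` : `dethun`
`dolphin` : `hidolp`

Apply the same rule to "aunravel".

In each case the input is transformed by: delete the last character, then move the last 2 characters to the front (rotate right by 2).
"aunravel" → "veaunra".

veaunra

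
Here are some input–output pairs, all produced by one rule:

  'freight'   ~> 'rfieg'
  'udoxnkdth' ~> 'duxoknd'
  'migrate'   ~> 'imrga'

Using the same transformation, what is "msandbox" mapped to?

Rule — delete the last 2 characters, then swap each adjacent pair of characters (1↔2, 3↔4, ...).
For "msandbox", step one produces "msandb"; step two turns that into "smnabd".

smnabd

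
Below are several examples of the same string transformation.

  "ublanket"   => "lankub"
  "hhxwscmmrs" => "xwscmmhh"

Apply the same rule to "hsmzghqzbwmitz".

Looking at the pairs, the operation is to delete the last 2 characters, then move the first 2 characters to the end (rotate left by 2).
Starting from "hsmzghqzbwmitz": after the first operation, "hsmzghqzbwmi"; after the second, "mzghqzbwmihs".

mzghqzbwmihs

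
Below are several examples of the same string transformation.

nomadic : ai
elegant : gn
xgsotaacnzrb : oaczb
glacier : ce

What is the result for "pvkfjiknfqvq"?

finqq

The transformation: delete the first 2 characters, then keep every other character starting from the second (positions 2nd, 4th, 6th, ...).
"pvkfjiknfqvq" → "finqq".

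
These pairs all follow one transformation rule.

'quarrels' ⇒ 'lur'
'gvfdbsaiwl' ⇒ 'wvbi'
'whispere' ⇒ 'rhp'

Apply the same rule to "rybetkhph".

Looking at the pairs, the operation is to move the last 2 characters to the front (rotate right by 2), then keep one character in every 3, starting at position 1 (positions 1st, 4th, 7th, ...).
"rybetkhph" → "pyt".

pyt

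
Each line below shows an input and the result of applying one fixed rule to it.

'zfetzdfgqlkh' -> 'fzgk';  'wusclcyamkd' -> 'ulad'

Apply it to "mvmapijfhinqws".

Rule — keep one character in every 3, starting at position 2 (positions 2nd, 5th, 8th, ...).
Applying that to "mvmapijfhinqws" gives "vpfns".

vpfns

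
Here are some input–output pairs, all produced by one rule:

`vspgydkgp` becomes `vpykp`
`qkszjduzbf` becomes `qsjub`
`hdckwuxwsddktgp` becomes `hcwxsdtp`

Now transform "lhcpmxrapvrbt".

lcmrprt

The transformation: keep every other character starting from the first (positions 1st, 3rd, 5th, ...).
Doing the same to "lhcpmxrapvrbt": "lcmrprt".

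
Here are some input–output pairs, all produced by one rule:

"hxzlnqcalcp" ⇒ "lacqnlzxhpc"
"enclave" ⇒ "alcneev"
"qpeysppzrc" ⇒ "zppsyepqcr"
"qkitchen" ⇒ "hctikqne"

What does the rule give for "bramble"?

The transformation: reverse the string, then move the first 2 characters to the end (rotate left by 2).
Starting from "bramble": after the first operation, "elbmarb"; after the second, "bmarbel".

bmarbel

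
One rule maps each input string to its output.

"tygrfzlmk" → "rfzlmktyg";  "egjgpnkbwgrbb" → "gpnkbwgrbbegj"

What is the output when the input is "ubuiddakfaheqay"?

The transformation: move the first 3 characters to the end (rotate left by 3).
So "ubuiddakfaheqay" becomes "iddakfaheqayubu".

iddakfaheqayubu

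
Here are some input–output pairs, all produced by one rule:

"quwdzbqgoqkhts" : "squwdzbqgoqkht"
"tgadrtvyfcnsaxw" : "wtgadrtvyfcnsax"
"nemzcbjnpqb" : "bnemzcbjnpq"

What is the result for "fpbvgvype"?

The rule is to move the last character to the front.
On "fpbvgvype" that produces "efpbvgvyp".

efpbvgvyp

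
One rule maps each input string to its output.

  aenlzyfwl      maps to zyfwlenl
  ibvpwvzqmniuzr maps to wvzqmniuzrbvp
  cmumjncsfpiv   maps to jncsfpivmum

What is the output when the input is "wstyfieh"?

fiehsty

Each output is the input with this applied: delete the first character, then move the first 3 characters to the end (rotate left by 3).
On "wstyfieh": the first step gives "styfieh", and the second then gives "fiehsty".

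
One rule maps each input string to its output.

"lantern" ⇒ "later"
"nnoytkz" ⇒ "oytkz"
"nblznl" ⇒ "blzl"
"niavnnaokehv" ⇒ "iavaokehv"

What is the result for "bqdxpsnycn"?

The transformation: remove every "n".
On "bqdxpsnycn" that produces "bqdxpsyc".

bqdxpsyc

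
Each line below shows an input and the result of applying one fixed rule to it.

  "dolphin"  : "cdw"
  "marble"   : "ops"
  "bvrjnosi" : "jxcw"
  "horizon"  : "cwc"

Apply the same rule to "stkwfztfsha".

hkntv

The rule is to keep every other character starting from the second (positions 2nd, 4th, 6th, ...), then shift every letter 12 places backward in the alphabet (wrapping around).
For "stkwfztfsha", step one produces "twzfh"; step two turns that into "hkntv".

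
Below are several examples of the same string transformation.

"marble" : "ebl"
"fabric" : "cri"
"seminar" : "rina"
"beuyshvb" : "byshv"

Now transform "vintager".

The rule is to delete the first 3 characters, then move the last character to the front.
For "vintager", step one produces "tager"; step two turns that into "rtage".

rtage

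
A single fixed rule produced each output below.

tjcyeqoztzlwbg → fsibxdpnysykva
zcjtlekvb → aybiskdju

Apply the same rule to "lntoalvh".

The rule is to shift every letter 1 place backward in the alphabet (wrapping around), then move the last character to the front.
For "lntoalvh", step one produces "kmsnzkug"; step two turns that into "gkmsnzku".

gkmsnzku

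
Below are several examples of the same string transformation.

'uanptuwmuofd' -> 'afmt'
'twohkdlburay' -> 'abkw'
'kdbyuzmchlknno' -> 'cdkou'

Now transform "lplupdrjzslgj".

jlpp

Each output is the input with this applied: keep one character in every 3, starting at position 2 (positions 2nd, 5th, 8th, ...), then sort the characters into alphabetical order.
On "lplupdrjzslgj": the first step gives "ppjl", and the second then gives "jlpp".
(Check on "kdbyuzmchlknno": → "ducko" → "cdkou" ✓)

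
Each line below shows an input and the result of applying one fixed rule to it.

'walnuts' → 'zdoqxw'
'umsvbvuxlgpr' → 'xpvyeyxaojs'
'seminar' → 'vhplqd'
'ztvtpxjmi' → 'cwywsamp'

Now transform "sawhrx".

In each case the input is transformed by: delete the last character, then shift every letter 3 places forward in the alphabet (wrapping around).
On "sawhrx": the first step gives "sawhr", and the second then gives "vdzku".

vdzku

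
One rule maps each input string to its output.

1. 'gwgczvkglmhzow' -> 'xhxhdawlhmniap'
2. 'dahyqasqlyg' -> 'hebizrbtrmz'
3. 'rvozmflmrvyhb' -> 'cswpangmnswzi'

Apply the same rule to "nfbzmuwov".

In each case the input is transformed by: move the last character to the front, then shift every letter 1 place forward in the alphabet (wrapping around).
"nfbzmuwov" → "wogcanvxp".

wogcanvxp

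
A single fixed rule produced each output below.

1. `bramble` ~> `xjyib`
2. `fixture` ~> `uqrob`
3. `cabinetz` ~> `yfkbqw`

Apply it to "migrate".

The rule is to shift every letter 3 places backward in the alphabet (wrapping around), then delete the first 2 characters.
Applying both steps to "migrate": "jfdoxqb", then "doxqb".

doxqb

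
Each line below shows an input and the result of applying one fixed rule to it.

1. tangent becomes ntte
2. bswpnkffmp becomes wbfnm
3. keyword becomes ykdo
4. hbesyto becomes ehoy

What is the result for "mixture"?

The pattern: keep every other character starting from the first (positions 1st, 3rd, 5th, ...), then swap each adjacent pair of characters (1↔2, 3↔4, ...).
Working it through for "mixture": intermediate "mxue", final "xmeu".

xmeu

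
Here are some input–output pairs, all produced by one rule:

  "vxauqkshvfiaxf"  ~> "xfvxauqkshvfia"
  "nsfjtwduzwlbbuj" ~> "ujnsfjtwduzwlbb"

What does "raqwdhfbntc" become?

What's happening: move the last 2 characters to the front (rotate right by 2).
Applying that to "raqwdhfbntc" gives "tcraqwdhfbn".

tcraqwdhfbn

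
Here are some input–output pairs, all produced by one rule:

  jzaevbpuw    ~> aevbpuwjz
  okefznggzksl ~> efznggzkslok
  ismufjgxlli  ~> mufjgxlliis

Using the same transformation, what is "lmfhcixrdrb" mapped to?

Looking at the pairs, the operation is to move the first 2 characters to the end (rotate left by 2).
Doing the same to "lmfhcixrdrb": "fhcixrdrblm".

fhcixrdrblm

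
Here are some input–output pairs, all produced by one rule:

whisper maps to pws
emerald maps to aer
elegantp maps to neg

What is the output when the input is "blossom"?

sbs

In each case the input is transformed by: move the last 3 characters to the front (rotate right by 3), then keep one character in every 3, starting at position 1 (positions 1st, 4th, 7th, ...).
For "blossom", step one produces "somblos"; step two turns that into "sbs".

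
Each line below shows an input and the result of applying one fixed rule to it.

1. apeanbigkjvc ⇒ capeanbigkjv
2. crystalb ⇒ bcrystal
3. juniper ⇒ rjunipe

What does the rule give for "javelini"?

ijavelin

Rule — move the last character to the front.
On "javelini" that produces "ijavelin".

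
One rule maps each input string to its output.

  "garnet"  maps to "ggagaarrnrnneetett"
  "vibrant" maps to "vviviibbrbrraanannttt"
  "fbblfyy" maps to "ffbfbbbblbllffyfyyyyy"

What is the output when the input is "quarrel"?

qququuaararrrrereelll

Each output is the input with this applied: repeat every character 3 times, then swap each adjacent pair of characters (1↔2, 3↔4, ...).
On "quarrel": the first step gives "qqquuuaaarrrrrreeelll", and the second then gives "qququuaararrrrereelll".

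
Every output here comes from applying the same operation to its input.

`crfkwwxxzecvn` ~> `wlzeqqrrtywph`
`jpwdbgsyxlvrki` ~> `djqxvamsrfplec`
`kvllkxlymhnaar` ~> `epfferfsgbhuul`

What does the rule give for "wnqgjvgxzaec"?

Each output is the input with this applied: shift every letter 6 places backward in the alphabet (wrapping around).
For "wnqgjvgxzaec" the result is "qhkadpartuyw".

qhkadpartuyw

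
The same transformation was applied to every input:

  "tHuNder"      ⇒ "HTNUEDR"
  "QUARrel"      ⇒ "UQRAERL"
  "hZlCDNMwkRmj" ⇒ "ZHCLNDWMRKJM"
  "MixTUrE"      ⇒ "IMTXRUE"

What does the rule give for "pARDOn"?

APDRNO

In each case the input is transformed by: swap each adjacent pair of characters (1↔2, 3↔4, ...), then convert every letter to uppercase.
Starting from "pARDOn": after the first operation, "ApDRnO"; after the second, "APDRNO".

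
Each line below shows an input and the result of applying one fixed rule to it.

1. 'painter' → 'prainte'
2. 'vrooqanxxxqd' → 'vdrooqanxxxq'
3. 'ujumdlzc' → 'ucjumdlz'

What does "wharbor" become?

The rule is to swap the first and last characters, then move the last character to the front.
Applying both steps to "wharbor": "rharbow", then "wrharbo".
(Check on "vrooqanxxxqd": → "drooqanxxxqv" → "vdrooqanxxxq" ✓)

wrharbo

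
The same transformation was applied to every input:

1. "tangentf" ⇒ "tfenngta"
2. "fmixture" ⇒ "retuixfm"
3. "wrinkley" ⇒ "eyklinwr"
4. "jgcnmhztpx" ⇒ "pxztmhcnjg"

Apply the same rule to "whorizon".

onizorwh

Each output is the input with this applied: swap each adjacent pair of characters (1↔2, 3↔4, ...), then reverse the string.
On "whorizon" that produces "onizorwh".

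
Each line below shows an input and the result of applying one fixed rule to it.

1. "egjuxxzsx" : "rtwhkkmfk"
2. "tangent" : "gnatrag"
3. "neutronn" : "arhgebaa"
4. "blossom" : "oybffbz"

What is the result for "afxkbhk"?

nskxoux

What's happening: shift every letter 13 places forward in the alphabet (wrapping around) — i.e. ROT13.
Doing the same to "afxkbhk": "nskxoux".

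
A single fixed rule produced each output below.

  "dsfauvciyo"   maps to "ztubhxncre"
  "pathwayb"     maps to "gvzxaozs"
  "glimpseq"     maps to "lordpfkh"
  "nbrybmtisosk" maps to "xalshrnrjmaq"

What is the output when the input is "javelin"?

The rule is to shift every letter 1 place backward in the alphabet (wrapping around), then move the first 3 characters to the end (rotate left by 3).
Starting from "javelin": after the first operation, "izudkhm"; after the second, "dkhmizu".
(Check on "pathwayb": → "ozsgvzxa" → "gvzxaozs" ✓)

dkhmizu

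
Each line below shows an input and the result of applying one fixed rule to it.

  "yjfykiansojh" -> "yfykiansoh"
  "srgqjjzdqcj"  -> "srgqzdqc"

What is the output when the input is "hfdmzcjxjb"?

hfdmzcxb

Looking at the pairs, the operation is to remove every "j".
On "hfdmzcjxjb" that produces "hfdmzcxb".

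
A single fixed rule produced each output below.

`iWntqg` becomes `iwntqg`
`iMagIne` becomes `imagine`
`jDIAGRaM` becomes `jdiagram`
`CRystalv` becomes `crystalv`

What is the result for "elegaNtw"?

elegantw

Each output is the input with this applied: convert every letter to lowercase.
For "elegaNtw" the result is "elegantw".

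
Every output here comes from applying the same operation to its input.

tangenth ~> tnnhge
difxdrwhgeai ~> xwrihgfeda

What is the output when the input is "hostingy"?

ytsnig

The rule is to delete the first 2 characters, then sort the characters into reverse alphabetical order.
So "hostingy" becomes "ytsnig".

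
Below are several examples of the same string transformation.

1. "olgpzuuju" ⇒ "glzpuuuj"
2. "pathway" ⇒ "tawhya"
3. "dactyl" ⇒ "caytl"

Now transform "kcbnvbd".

The pattern: delete the first character, then swap each adjacent pair of characters (1↔2, 3↔4, ...).
Working it through for "kcbnvbd": intermediate "cbnvbd", final "bcvndb".

bcvndb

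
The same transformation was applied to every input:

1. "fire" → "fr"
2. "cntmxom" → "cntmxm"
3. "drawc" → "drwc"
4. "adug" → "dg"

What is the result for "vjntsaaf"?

vjntsf

Each output is the input with this applied: remove every vowel.
On "vjntsaaf" that produces "vjntsf".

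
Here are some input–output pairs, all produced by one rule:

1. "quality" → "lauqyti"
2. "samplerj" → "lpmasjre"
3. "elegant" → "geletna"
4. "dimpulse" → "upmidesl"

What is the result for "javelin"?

evajnil

The pattern: reverse the string, then move the first 3 characters to the end (rotate left by 3).
Applying both steps to "javelin": "nilevaj", then "evajnil".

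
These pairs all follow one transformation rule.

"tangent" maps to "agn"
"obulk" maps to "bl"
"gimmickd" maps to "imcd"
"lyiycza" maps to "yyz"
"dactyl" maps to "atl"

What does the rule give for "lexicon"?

Each output is the input with this applied: keep every other character starting from the second (positions 2nd, 4th, 6th, ...).
On "lexicon" that produces "eio".

eio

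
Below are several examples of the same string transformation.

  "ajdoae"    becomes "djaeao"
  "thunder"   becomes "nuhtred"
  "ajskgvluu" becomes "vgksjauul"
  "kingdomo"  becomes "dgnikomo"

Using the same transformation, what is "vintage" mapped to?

tnivega

What's happening: move the last 3 characters to the front (rotate right by 3), then reverse the string.
Starting from "vintage": after the first operation, "agevint"; after the second, "tnivega".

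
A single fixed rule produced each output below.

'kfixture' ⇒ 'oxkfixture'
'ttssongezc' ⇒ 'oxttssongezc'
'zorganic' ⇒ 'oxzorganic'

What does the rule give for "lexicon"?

The rule is to prepend "ox".
On "lexicon" that produces "oxlexicon".

oxlexicon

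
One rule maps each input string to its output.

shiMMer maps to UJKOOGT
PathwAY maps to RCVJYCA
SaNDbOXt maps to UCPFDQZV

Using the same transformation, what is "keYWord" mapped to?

Each output is the input with this applied: shift every letter 2 places forward in the alphabet (wrapping around), then convert every letter to uppercase.
"keYWord" → "mgAYqtf" → "MGAYQTF".
(Check on "PathwAY": → "RcvjyCA" → "RCVJYCA" ✓)

MGAYQTF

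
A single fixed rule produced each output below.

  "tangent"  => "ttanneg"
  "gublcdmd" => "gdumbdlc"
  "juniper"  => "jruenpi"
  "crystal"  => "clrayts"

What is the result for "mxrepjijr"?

In each case the input is transformed by: take characters alternately from the front and the back (1st, last, 2nd, 2nd-last, ...).
"mxrepjijr" → "mrxjriejp".

mrxjriejp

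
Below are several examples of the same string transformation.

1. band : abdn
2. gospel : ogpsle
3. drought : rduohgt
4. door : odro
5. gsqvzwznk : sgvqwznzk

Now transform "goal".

ogla

The rule is to swap each adjacent pair of characters (1↔2, 3↔4, ...).
Doing the same to "goal": "ogla".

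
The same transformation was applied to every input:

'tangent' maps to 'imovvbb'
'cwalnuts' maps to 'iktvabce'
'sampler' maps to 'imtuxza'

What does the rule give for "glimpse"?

The transformation: sort the characters into alphabetical order, then shift every letter 8 places forward in the alphabet (wrapping around).
Applying both steps to "glimpse": "egilmps", then "moqtuxa".

moqtuxa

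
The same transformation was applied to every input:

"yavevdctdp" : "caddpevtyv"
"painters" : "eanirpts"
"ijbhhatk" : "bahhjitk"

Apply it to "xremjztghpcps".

echgmjppsrxtz

In each case the input is transformed by: sort the characters into alphabetical order, then swap each adjacent pair of characters (1↔2, 3↔4, ...).
Starting from "xremjztghpcps": after the first operation, "ceghjmpprstxz"; after the second, "echgmjppsrxtz".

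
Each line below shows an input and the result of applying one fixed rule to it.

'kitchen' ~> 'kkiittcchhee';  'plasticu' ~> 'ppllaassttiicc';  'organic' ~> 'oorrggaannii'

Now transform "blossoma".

bblloossssoomm

The transformation: delete the last character, then double every character.
On "blossoma": the first step gives "blossom", and the second then gives "bblloossssoomm".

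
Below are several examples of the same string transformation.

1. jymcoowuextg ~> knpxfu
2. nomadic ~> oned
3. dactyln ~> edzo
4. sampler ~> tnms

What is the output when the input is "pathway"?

The pattern: shift every letter 1 place forward in the alphabet (wrapping around), then keep every other character starting from the first (positions 1st, 3rd, 5th, ...).
"pathway" → "qbuixbz" → "quxz".

quxz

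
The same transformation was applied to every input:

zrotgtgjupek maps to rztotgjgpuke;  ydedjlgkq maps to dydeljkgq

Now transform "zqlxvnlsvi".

qzxlnvsliv

Looking at the pairs, the operation is to swap each adjacent pair of characters (1↔2, 3↔4, ...).
Doing the same to "zqlxvnlsvi": "qzxlnvsliv".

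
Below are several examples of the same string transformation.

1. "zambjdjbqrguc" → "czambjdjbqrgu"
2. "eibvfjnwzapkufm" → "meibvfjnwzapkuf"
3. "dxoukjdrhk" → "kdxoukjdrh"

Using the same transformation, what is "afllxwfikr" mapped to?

rafllxwfik

Each output is the input with this applied: move the last character to the front.
On "afllxwfikr" that produces "rafllxwfik".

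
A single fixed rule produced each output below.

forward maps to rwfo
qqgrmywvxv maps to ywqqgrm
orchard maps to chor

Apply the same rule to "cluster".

The pattern: delete the last 3 characters, then move the last 2 characters to the front (rotate right by 2).
Doing the same to "cluster": "uscl".
(Check on "qqgrmywvxv": → "qqgrmyw" → "ywqqgrm" ✓)

uscl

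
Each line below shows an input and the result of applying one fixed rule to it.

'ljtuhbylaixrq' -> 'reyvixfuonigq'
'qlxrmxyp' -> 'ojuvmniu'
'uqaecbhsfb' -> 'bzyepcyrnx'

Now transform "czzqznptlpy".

nwkmqimvzww

The pattern: shift every letter 3 places backward in the alphabet (wrapping around), then move the first 3 characters to the end (rotate left by 3).
On "czzqznptlpy": the first step gives "zwwnwkmqimv", and the second then gives "nwkmqimvzww".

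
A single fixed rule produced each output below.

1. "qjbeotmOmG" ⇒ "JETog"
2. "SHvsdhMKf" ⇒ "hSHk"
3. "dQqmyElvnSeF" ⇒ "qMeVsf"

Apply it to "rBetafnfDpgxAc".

bTFFPXC

Rule — flip the case of every letter, then keep every other character starting from the second (positions 2nd, 4th, 6th, ...).
So "rBetafnfDpgxAc" becomes "bTFFPXC".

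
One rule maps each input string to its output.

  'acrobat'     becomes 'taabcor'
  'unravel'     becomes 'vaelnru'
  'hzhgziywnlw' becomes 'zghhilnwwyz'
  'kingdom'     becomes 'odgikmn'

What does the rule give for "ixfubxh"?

xbfhiux

What's happening: sort the characters into alphabetical order, then move the last character to the front.
Working it through for "ixfubxh": intermediate "bfhiuxx", final "xbfhiux".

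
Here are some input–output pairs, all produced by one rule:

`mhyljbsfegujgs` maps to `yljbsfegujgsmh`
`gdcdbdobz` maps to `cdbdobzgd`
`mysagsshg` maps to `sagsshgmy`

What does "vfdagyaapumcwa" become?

dagyaapumcwavf

Rule — move the first 2 characters to the end (rotate left by 2).
Doing the same to "vfdagyaapumcwa": "dagyaapumcwavf".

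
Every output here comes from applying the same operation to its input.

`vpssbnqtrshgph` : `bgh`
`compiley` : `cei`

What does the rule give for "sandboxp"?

abd

The rule is to sort the characters into alphabetical order, then keep only the first 3 characters.
On "sandboxp": the first step gives "abdnopsx", and the second then gives "abd".
(Check on "vpssbnqtrshgph": → "bghhnppqrssstv" → "bgh" ✓)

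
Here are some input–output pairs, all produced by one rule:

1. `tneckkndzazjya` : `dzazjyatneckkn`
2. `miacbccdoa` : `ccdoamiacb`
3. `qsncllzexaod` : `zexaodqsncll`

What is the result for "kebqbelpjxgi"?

Looking at the pairs, the operation is to swap the front and back halves of the string.
"kebqbelpjxgi" → "lpjxgikebqbe".

lpjxgikebqbe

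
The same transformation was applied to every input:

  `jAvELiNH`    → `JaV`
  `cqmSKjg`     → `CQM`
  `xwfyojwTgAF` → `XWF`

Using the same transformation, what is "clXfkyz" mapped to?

CLx

Looking at the pairs, the operation is to flip the case of every letter, then keep only the first 3 characters.
"clXfkyz" → "CLxFKYZ" → "CLx".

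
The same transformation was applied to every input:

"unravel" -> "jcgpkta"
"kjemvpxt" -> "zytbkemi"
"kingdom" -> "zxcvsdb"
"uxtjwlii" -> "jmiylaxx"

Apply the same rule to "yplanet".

neapcti

The pattern: shift every letter 11 places backward in the alphabet (wrapping around).
"yplanet" → "neapcti".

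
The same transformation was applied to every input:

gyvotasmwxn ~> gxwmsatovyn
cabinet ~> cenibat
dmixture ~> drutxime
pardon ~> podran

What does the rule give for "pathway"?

Looking at the pairs, the operation is to swap the first and last characters, then reverse the string.
So "pathway" becomes "pawhtay".

pawhtay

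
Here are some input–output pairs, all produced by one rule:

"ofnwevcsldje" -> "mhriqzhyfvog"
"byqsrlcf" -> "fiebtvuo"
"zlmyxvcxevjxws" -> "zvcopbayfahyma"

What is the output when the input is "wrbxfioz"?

rczueail

Looking at the pairs, the operation is to move the last 2 characters to the front (rotate right by 2), then shift every letter 3 places forward in the alphabet (wrapping around).
For "wrbxfioz", step one produces "ozwrbxfi"; step two turns that into "rczueail".
(Check on "ofnwevcsldje": → "jeofnwevcsld" → "mhriqzhyfvog" ✓)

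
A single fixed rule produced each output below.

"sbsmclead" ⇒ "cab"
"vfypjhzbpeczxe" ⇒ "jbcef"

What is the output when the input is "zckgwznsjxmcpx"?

Each output is the input with this applied: keep one character in every 3, starting at position 2 (positions 2nd, 5th, 8th, ...), then move the first character to the end.
"zckgwznsjxmcpx" → "cwsmx" → "wsmxc".

wsmxc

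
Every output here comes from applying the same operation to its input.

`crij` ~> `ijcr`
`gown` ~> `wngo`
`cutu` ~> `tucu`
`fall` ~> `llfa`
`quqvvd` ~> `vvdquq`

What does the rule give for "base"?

Looking at the pairs, the operation is to swap the front and back halves of the string.
"base" → "seba".

seba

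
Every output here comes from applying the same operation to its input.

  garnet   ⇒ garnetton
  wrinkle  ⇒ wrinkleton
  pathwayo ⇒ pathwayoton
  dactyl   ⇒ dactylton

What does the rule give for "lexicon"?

lexiconton

Looking at the pairs, the operation is to append "ton".
For "lexicon" the result is "lexiconton".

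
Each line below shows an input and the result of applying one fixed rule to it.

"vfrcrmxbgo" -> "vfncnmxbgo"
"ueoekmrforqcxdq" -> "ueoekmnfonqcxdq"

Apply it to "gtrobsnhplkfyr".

The pattern: replace every "r" with "n".
Doing the same to "gtrobsnhplkfyr": "gtnobsnhplkfyn".

gtnobsnhplkfyn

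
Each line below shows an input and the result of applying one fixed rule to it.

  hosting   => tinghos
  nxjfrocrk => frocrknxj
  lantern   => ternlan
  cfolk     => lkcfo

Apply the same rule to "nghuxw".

uxwngh

In each case the input is transformed by: move the first 3 characters to the end (rotate left by 3).
So "nghuxw" becomes "uxwngh".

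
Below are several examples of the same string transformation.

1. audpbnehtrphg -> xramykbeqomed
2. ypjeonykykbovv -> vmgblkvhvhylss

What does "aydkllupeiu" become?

xvahiirmbfr

Looking at the pairs, the operation is to shift every letter 3 places backward in the alphabet (wrapping around).
Doing the same to "aydkllupeiu": "xvahiirmbfr".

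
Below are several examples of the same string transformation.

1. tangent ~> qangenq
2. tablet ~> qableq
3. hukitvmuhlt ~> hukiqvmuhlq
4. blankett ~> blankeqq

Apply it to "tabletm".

qableqm

Rule — replace every "t" with "q".
For "tabletm" the result is "qableqm".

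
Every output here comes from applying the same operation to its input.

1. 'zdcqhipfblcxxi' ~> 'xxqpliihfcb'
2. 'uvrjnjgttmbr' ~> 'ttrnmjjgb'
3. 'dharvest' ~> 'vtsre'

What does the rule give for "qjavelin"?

vnlie

What's happening: delete the first 3 characters, then sort the characters into reverse alphabetical order.
On "qjavelin": the first step gives "velin", and the second then gives "vnlie".
(Check on "uvrjnjgttmbr": → "jnjgttmbr" → "ttrnmjjgb" ✓)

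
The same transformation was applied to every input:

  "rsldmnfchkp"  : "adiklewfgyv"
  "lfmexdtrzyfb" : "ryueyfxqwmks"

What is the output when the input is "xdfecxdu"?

Rule — shift every letter 7 places backward in the alphabet (wrapping around), then move the last 3 characters to the front (rotate right by 3).
Starting from "xdfecxdu": after the first operation, "qwyxvqwn"; after the second, "qwnqwyxv".

qwnqwyxv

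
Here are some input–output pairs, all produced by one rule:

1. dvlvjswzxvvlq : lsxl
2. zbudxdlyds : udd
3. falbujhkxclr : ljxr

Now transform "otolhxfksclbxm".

The pattern: keep one character in every 3, starting at position 3 (positions 3rd, 6th, 9th, ...).
So "otolhxfksclbxm" becomes "oxsb".

oxsb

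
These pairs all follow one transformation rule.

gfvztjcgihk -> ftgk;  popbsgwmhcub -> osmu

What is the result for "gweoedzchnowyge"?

wecog

What's happening: keep one character in every 3, starting at position 2 (positions 2nd, 5th, 8th, ...).
Doing the same to "gweoedzchnowyge": "wecog".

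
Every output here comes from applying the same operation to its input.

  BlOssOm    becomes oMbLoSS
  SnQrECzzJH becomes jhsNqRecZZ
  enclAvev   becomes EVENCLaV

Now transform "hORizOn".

The pattern: move the last 2 characters to the front (rotate right by 2), then flip the case of every letter.
Applying that to "hORizOn" gives "oNHorIZ".

oNHorIZ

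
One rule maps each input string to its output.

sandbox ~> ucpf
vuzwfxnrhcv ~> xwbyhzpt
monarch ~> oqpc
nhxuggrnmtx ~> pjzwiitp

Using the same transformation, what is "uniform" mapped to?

What's happening: shift every letter 2 places forward in the alphabet (wrapping around), then delete the last 3 characters.
On "uniform": the first step gives "wpkhqto", and the second then gives "wpkh".

wpkh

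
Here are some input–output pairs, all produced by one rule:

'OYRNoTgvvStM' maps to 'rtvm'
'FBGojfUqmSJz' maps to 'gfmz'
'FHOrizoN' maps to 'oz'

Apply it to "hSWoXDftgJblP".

wdgl

What's happening: keep one character in every 3, starting at position 3 (positions 3rd, 6th, 9th, ...), then convert every letter to lowercase.
Applying both steps to "hSWoXDftgJblP": "WDgl", then "wdgl".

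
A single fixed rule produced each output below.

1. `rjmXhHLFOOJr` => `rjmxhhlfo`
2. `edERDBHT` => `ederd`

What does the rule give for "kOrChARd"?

korch

Each output is the input with this applied: delete the last 3 characters, then convert every letter to lowercase.
For "kOrChARd", step one produces "kOrCh"; step two turns that into "korch".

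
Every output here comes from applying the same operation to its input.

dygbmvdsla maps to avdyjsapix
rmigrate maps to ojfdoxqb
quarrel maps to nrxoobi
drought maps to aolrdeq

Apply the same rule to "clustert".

In each case the input is transformed by: shift every letter 3 places backward in the alphabet (wrapping around).
Applying that to "clustert" gives "zirpqboq".

zirpqboq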